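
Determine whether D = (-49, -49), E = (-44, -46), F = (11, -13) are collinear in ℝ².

Yes

DE = (5, 3), DF = (60, 36).
Twice the signed area of △DEF is (5)(36) − (3)(60) = 0.
The triangle is degenerate (zero area), so the points are collinear.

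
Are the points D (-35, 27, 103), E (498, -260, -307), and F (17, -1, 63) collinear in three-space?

DE = (533, -287, -410), DF = (52, -28, -40).
Each component of DF is 4/41 times the corresponding component of DE, so DF = 4/41·DE and the points are collinear.

Yes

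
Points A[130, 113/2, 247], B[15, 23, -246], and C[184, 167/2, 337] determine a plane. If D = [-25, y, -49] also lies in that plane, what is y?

A normal to the plane is n = AB × AC = (10296, -16272, -1296).
D lies in the plane iff n · AD = 0.
This gives (-16272)y + (-292896) = 0, so y = -18.

-18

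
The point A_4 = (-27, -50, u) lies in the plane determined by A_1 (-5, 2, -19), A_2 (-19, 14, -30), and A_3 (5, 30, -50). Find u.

39

Coplanarity requires A_1A_2 · (A_1A_3 × A_1A_4) = 0.
A_1A_2 = (-14, 12, -11), A_1A_3 = (10, 28, -31); the triple product is linear in u with coefficient -512 and constant term 19968.
Setting it to zero: u = 39.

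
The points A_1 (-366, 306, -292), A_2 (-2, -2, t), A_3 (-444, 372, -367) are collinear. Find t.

58

Collinearity requires A_1A_2 × A_1A_3 = 0; each component is linear in t.
The x-component gives (-66)t + (3828) = 0, so t = 58.
The remaining components then also vanish.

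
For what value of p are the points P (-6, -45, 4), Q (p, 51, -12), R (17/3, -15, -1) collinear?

Collinearity requires PQ × PR = 0; each component is linear in p.
The y-component gives (5)p + (-470/3) = 0, so p = 94/3.
The remaining components then also vanish.

94/3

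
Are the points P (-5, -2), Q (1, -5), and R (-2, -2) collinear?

PQ = (6, -3), PR = (3, 0).
det[PQ; PR] = (6)(0) − (-3)(3) = 9.
The determinant is nonzero, so they are not collinear.

No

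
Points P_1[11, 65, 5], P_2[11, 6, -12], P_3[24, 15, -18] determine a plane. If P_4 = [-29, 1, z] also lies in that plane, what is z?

A normal to the plane is n = P_1P_2 × P_1P_3 = (507, -221, 767).
P_4 lies in the plane iff n · P_1P_4 = 0.
This gives (767)z + (-9971) = 0, so z = 13.

13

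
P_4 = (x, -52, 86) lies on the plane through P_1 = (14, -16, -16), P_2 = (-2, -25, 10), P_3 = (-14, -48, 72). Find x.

-37

Coplanarity requires P_1P_2 · (P_1P_3 × P_1P_4) = 0.
P_1P_2 = (-16, -9, 26), P_1P_3 = (-28, -32, 88); the triple product is linear in x with coefficient 40 and constant term 1480.
Setting it to zero: x = -37.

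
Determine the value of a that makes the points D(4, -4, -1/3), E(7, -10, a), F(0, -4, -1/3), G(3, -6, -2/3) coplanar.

-4/3

Coplanarity ⇔ det[DE; DF; DG] = 0.
Expanding, this is linear in a: (8)a + (32/3) = 0.
So a = -4/3.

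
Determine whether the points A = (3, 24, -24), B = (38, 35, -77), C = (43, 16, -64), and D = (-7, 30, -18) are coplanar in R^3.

Yes

With A as base: AB = (35, 11, -53), AC = (40, -8, -40), AD = (-10, 6, 6).
AC × AD = (192, 160, 160).
AB · (AC × AD) = 0.
The scalar triple product vanishes, so the four points are coplanar.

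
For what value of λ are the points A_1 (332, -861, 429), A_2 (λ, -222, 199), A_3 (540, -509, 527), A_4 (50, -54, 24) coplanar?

218

The points are coplanar iff A_1A_2 · (A_1A_3 × A_1A_4) = 0.
Expanding, this is linear in λ: (-221646)λ + (48318828) = 0.
So λ = 218.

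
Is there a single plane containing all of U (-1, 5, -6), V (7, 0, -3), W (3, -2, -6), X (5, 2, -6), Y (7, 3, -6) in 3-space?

No

The plane through U, V, W has normal n = UV × UW = (21, 12, -36) and equation n·P = 255.
Checking the remaining points: n·X = 345, n·Y = 399.
Since n·X = 345 ≠ 255, X is off the plane and the points are not all coplanar.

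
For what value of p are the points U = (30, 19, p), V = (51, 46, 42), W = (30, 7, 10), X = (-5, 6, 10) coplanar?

The points are coplanar iff UV · (UW × UX) = 0.
Expanding, this is linear in p: (1344)p + (-26880) = 0.
So p = 20.

20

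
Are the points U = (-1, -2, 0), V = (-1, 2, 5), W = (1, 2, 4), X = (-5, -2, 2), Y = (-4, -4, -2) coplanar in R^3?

No

The plane through U, V, W has normal n = UV × UW = (-4, 10, -8) and equation n·P = -16.
Checking the remaining points: n·X = -16, n·Y = -8.
Since n·Y = -8 ≠ -16, Y is off the plane and the points are not all coplanar.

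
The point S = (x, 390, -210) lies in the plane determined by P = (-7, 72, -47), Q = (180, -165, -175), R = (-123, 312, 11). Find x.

85

A normal to the plane is n = PQ × PR = (16974, 4002, 17388).
S lies in the plane iff n · PS = 0.
This gives (16974)x + (-1442790) = 0, so x = 85.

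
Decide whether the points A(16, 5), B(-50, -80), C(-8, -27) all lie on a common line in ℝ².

AB = (-66, -85), AC = (-24, -32).
If collinear, AC would be a scalar multiple of AB. But (-66)·(-32) ≠ (-85)·(-24) (difference 72), so they are not parallel; the points are not collinear.

No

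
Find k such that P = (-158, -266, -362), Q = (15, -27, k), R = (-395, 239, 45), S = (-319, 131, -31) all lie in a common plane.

Normal to plane PRS: n = (5576, 12920, -12784); plane equation n·X = 310080.
Requiring n·Q = 310080: (-12784)k + (-265200) = 310080.
So k = -45.

-45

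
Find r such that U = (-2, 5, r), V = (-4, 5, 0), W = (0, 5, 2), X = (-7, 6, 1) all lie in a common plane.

Coplanarity ⇔ det[UV; UW; UX] = 0.
Expanding, this is linear in r: (-4)r + (4) = 0.
So r = 1.

1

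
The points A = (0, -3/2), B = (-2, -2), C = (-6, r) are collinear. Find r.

-3

Collinearity: (C − A) must be parallel to (B − A) = (-2, -1/2).
Cross-multiplying the components: (r − (-3/2))·(-2) = (-6)·(-1/2).
Solving gives r = -3.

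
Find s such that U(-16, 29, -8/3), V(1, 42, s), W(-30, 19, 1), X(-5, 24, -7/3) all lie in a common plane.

Normal to plane UWX: n = (15, 45, 180); plane equation n·P = 585.
Requiring n·V = 585: (180)s + (1905) = 585.
So s = -22/3.

-22/3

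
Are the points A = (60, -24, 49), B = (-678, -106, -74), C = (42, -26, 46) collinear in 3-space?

AB = (-738, -82, -123), AC = (-18, -2, -3).
Each component of AC is 1/41 times the corresponding component of AB, so AC = 1/41·AB and the points are collinear.

Yes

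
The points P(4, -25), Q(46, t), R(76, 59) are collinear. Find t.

24

Collinearity: (Q − P) must be parallel to (R − P) = (72, 84).
Cross-multiplying the components: (t − (-25))·(72) = (42)·(84).
Solving gives t = 24.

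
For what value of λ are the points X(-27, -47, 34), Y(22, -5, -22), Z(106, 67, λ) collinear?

Direction XY = (49, 42, -56). From the x-coordinate of Z, the parameter along the line is τ = (106 − (-27))/49 = 19/7.
Then λ = 34 + 19/7·(-56) = -118.

-118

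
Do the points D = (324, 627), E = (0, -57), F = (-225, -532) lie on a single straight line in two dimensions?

DE = (-324, -684), DF = (-549, -1159).
Checking proportionality: DF = 61/36·DE, so the vectors are parallel and the points are collinear.

Yes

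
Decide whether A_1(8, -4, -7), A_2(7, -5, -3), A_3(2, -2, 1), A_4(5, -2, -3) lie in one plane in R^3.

No

A normal to the plane through A_1, A_2, A_3 is n = A_1A_2 × A_1A_3 = (-16, -16, -8).
The plane has equation n·P = -8. For A_4: n·A_4 = -24.
-24 ≠ -8, so A_4 is off the plane.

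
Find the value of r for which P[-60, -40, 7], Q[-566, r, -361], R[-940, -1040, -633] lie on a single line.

-615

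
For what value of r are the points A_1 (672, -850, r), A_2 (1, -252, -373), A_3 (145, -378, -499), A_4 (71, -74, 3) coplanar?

The points are coplanar iff A_1A_2 · (A_1A_3 × A_1A_4) = 0.
Expanding, this is linear in r: (-34452)r + (-33762960) = 0.
So r = -980.

-980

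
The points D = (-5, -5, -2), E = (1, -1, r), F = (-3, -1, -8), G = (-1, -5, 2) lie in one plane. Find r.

Normal to plane DFG: n = (16, -32, -16); plane equation n·P = 112.
Requiring n·E = 112: (-16)r + (48) = 112.
So r = -4.

-4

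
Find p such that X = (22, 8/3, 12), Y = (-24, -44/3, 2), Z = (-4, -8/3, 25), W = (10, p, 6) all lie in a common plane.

-8/3

Normal to plane XYZ: n = (-836/3, 858, -616/3); plane equation n·P = -18920/3.
Requiring n·W = -18920/3: (858)p + (-12056/3) = -18920/3.
So p = -8/3.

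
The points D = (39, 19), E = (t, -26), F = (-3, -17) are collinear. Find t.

Collinearity: (E − D) must be parallel to (F − D) = (-42, -36).
Cross-multiplying the components: (t − 39)·(-36) = (-45)·(-42).
Solving gives t = -27/2.

-27/2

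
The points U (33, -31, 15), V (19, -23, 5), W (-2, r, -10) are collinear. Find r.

-11

Collinearity requires UV × UW = 0; each component is linear in r.
The x-component gives (10)r + (110) = 0, so r = -11.
The remaining components then also vanish.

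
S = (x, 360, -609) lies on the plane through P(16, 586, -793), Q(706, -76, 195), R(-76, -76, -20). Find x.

A normal to the plane is n = PQ × PR = (142330, -624266, -517684).
S lies in the plane iff n · PS = 0.
This gives (142330)x + (43552980) = 0, so x = -306.

-306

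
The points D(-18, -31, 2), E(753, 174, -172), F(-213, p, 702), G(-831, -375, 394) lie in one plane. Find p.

-485

Normal to plane DEG: n = (20504, -160770, -98559); plane equation n·P = 4417680.
Requiring n·F = 4417680: (-160770)p + (-73555770) = 4417680.
So p = -485.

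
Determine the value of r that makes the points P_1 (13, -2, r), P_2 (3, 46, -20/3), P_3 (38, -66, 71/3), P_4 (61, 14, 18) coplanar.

14/3

The points are coplanar iff P_1P_2 · (P_1P_3 × P_1P_4) = 0.
Expanding, this is linear in r: (-5376)r + (25088) = 0.
So r = 14/3.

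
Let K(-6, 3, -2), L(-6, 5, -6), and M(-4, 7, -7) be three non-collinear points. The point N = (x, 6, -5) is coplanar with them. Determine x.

-4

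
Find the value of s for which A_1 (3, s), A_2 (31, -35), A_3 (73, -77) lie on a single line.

-7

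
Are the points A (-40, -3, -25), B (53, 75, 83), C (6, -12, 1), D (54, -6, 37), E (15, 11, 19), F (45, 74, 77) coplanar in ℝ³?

The plane through A, B, C has normal n = AB × AC = (3000, 2550, -4425) and equation n·P = -17025.
Checking the remaining points: n·D = -17025, n·E = -11025, n·F = -17025.
Since n·E = -11025 ≠ -17025, E is off the plane and the points are not all coplanar.

No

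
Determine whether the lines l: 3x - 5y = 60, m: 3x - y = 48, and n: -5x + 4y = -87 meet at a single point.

Intersecting l and m: solving the 2×2 system gives (x, y) = (15, -3).
Substitute into n: (-5)(15) + (4)(-3) = -87.
This equals -87, so (15, -3) lies on all three lines and they are concurrent.

Yes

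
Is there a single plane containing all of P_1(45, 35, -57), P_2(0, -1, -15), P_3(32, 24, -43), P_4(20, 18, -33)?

No

With P_1 as base: P_1P_2 = (-45, -36, 42), P_1P_3 = (-13, -11, 14), P_1P_4 = (-25, -17, 24).
P_1P_3 × P_1P_4 = (-26, -38, -54).
P_1P_2 · (P_1P_3 × P_1P_4) = 270.
Since 270 ≠ 0, the four points are not coplanar.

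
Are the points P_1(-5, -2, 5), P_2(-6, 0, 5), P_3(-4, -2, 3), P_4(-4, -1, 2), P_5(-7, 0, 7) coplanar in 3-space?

The plane through P_1, P_2, P_3 has normal n = P_1P_2 × P_1P_3 = (-4, -2, -2) and equation n·P = 14.
Checking the remaining points: n·P_4 = 14, n·P_5 = 14.
All equal 14, so all 5 points lie in one plane.

Yes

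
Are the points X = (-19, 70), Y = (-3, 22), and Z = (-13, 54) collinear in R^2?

No

XY = (16, -48), XZ = (6, -16).
det[XY; XZ] = (16)(-16) − (-48)(6) = 32.
The determinant is nonzero, so they are not collinear.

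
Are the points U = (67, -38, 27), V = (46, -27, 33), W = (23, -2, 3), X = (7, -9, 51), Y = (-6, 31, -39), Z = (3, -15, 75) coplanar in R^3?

The plane through U, V, W has normal n = UV × UW = (-480, -768, -272) and equation n·P = -10320.
Checking the remaining points: n·X = -10320, n·Y = -10320, n·Z = -10320.
All equal -10320, so all 6 points lie in one plane.

Yes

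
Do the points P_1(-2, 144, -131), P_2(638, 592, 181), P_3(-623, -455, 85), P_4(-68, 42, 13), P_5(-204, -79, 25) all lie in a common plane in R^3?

No

The plane through P_1, P_2, P_3 has normal n = P_1P_2 × P_1P_3 = (283656, -331992, -105152) and equation n·P = -34599248.
Checking the remaining points: n·P_4 = -34599248, n·P_5 = -34267256.
Since n·P_5 = -34267256 ≠ -34599248, P_5 is off the plane and the points are not all coplanar.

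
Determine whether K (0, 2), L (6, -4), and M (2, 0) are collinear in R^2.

Yes

KL = (6, -6), KM = (2, -2).
Twice the signed area of △KLM is (6)(-2) − (-6)(2) = 0.
The triangle is degenerate (zero area), so the points are collinear.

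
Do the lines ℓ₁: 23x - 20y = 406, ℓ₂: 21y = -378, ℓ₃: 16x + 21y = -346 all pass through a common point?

Yes

Lines aᵢx + bᵢy = cᵢ with pairwise distinct directions are concurrent exactly when det[aᵢ bᵢ cᵢ] = 0.
Here the determinant is 0.
It vanishes, so the lines are concurrent at (2, -18).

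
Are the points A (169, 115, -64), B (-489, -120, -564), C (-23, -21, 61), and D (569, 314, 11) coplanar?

With A as base: AB = (-658, -235, -500), AC = (-192, -136, 125), AD = (400, 199, 75).
AC × AD = (-35075, 64400, 16192).
AB · (AC × AD) = -150650.
Since -150650 ≠ 0, the four points are not coplanar.

No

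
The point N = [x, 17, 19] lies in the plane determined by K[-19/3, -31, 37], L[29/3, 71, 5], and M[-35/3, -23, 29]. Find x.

-7/3

A normal to the plane is n = KL × KM = (-560, 896/3, 672).
N lies in the plane iff n · KN = 0.
This gives (-560)x + (-3920/3) = 0, so x = -7/3.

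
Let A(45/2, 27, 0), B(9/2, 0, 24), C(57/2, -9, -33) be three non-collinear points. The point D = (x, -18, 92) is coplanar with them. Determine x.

-63/2

The plane through A, B, C has equation 1755x − 450y + 810z = 54675/2.
Substituting D: (1755)x + (82620) = 54675/2, so x = -63/2.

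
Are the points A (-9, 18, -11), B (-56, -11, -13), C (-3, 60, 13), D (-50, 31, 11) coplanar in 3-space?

Yes

The four points are coplanar iff the 3×3 determinant with rows AB, AC, AD is zero.
Rows: (-47, -29, -2), (6, 42, 24), (-41, 13, 22).
Expanding along the first row: (-47)(612) − (-29)(1116) + (-2)(1800) = 0.
Zero determinant ⇒ coplanar.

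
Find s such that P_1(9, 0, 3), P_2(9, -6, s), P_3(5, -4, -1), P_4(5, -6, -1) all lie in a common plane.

3

Normal to plane P_1P_3P_4: n = (-8, 0, 8); plane equation n·P = -48.
Requiring n·P_2 = -48: (8)s + (-72) = -48.
So s = 3.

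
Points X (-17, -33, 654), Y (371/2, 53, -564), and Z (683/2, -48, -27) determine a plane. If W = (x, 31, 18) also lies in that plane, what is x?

A normal to the plane is n = XY × XZ = (-76836, -597501/2, -67737/2).
W lies in the plane iff n · XW = 0.
This gives (-76836)x + (1114122) = 0, so x = 29/2.

29/2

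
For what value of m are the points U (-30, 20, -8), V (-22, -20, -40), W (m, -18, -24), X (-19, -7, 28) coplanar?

-21

The points are coplanar iff UV · (UW × UX) = 0.
Expanding, this is linear in m: (2304)m + (48384) = 0.
So m = -21.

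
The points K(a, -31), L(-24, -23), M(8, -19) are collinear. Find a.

Collinearity: (K − L) must be parallel to (M − L) = (32, 4).
Cross-multiplying the components: (a − (-24))·(4) = (-8)·(32).
Solving gives a = -88.

-88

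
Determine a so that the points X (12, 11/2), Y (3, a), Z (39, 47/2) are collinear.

-1/2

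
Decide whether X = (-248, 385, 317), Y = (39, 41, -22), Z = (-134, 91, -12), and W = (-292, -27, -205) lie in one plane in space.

Yes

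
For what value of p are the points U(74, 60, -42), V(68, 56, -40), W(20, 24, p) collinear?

-24

Direction UV = (-6, -4, 2). From the x-coordinate of W, the parameter along the line is τ = (20 − 74)/(-6) = 9.
Then p = (-42) + 9·(2) = -24.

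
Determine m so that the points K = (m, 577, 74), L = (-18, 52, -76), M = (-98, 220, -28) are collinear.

Collinearity requires KL × KM = 0; each component is linear in m.
The y-component gives (48)m + (12864) = 0, so m = -268.
The remaining components then also vanish.

-268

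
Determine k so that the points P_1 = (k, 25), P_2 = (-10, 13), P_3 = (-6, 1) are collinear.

Collinearity: (P_1 − P_2) must be parallel to (P_3 − P_2) = (4, -12).
Cross-multiplying the components: (k − (-10))·(-12) = (12)·(4).
Solving gives k = -14.

-14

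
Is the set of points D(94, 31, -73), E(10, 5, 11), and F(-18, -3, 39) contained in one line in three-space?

No

DE = (-84, -26, 84), DF = (-112, -34, 112).
DE × DF = (-56, 0, -56).
The cross product is nonzero, so the points do not lie on one line.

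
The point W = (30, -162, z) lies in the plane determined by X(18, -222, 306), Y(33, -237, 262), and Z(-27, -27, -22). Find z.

50

A normal to the plane is n = XY × XZ = (13500, 6900, 2250).
W lies in the plane iff n · XW = 0.
This gives (2250)z + (-112500) = 0, so z = 50.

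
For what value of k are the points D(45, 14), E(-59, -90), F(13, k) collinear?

Collinearity: (F − D) must be parallel to (E − D) = (-104, -104).
Cross-multiplying the components: (k − 14)·(-104) = (-32)·(-104).
Solving gives k = -18.

-18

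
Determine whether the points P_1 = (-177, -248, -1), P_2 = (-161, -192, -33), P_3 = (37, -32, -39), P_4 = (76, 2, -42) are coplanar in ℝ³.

Yes

With P_1 as base: P_1P_2 = (16, 56, -32), P_1P_3 = (214, 216, -38), P_1P_4 = (253, 250, -41).
P_1P_3 × P_1P_4 = (644, -840, -1148).
P_1P_2 · (P_1P_3 × P_1P_4) = 0.
The scalar triple product vanishes, so the four points are coplanar.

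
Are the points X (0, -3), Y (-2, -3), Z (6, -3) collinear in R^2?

XY = (-2, 0), XZ = (6, 0).
Twice the signed area of △XYZ is (-2)(0) − (0)(6) = 0.
The triangle is degenerate (zero area), so the points are collinear.

Yes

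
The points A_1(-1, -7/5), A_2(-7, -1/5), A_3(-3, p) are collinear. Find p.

The three points are collinear iff det[A_1A_2; A_1A_3] = 0.
This determinant is linear in p: (-6)p + (-6) = 0, so p = -1.

-1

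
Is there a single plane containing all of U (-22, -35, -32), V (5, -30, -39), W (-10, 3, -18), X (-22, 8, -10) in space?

No

The four points are coplanar iff the 3×3 determinant with rows UV, UW, UX is zero.
Rows: (27, 5, -7), (12, 38, 14), (0, 43, 22).
Expanding along the first row: (27)(234) − (5)(264) + (-7)(516) = 1386.
Nonzero ⇒ not coplanar.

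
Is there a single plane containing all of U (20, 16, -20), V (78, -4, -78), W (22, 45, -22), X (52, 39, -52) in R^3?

A normal to the plane through U, V, W is n = UV × UW = (1722, 0, 1722).
The plane has equation n·P = 0. For X: n·X = 0.
Equal, so X lies in the plane and all four are coplanar.

Yes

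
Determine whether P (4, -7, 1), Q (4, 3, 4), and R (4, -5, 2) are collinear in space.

PQ = (0, 10, 3), PR = (0, 2, 1).
PQ × PR = (4, 0, 0).
The cross product is nonzero, so the points do not lie on one line.

No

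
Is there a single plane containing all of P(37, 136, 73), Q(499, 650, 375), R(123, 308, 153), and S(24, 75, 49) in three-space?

The four points are coplanar iff the 3×3 determinant with rows PQ, PR, PS is zero.
Rows: (462, 514, 302), (86, 172, 80), (-13, -61, -24).
Expanding along the first row: (462)(752) − (514)(-1024) + (302)(-3010) = -35260.
Nonzero ⇒ not coplanar.

No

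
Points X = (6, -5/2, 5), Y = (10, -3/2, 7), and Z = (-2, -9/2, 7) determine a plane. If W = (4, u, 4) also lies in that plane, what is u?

The plane through X, Y, Z has equation 6x − 24y = 96.
Substituting W: (-24)u + (24) = 96, so u = -3.

-3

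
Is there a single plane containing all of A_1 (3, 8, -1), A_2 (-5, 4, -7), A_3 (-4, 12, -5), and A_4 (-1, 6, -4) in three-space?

Yes

With A_1 as base: A_1A_2 = (-8, -4, -6), A_1A_3 = (-7, 4, -4), A_1A_4 = (-4, -2, -3).
A_1A_3 × A_1A_4 = (-20, -5, 30).
A_1A_2 · (A_1A_3 × A_1A_4) = 0.
The scalar triple product vanishes, so the four points are coplanar.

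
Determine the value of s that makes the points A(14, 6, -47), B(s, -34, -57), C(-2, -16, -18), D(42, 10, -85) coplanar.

33

The points are coplanar iff AB · (AC × AD) = 0.
Expanding, this is linear in s: (720)s + (-23760) = 0.
So s = 33.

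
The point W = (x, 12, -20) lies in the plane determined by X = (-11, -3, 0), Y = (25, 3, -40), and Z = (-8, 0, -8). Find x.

-21

A normal to the plane is n = XY × XZ = (72, 168, 90).
W lies in the plane iff n · XW = 0.
This gives (72)x + (1512) = 0, so x = -21.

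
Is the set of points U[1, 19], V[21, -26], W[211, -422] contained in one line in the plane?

No

UV = (20, -45), UW = (210, -441).
det[UV; UW] = (20)(-441) − (-45)(210) = 630.
The determinant is nonzero, so they are not collinear.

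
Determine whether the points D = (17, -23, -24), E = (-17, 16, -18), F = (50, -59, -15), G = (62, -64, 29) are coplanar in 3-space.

With D as base: DE = (-34, 39, 6), DF = (33, -36, 9), DG = (45, -41, 53).
DF × DG = (-1539, -1344, 267).
DE · (DF × DG) = 1512.
Since 1512 ≠ 0, the four points are not coplanar.

No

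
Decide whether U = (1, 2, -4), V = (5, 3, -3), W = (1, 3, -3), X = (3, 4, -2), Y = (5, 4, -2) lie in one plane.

The plane through U, V, W has normal n = UV × UW = (0, -4, 4) and equation n·P = -24.
Checking the remaining points: n·X = -24, n·Y = -24.
All equal -24, so all 5 points lie in one plane.

Yes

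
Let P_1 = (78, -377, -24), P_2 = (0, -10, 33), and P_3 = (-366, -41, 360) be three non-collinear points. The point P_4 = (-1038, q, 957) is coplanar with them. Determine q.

2

The plane through P_1, P_2, P_3 has equation 121776x + 4644y + 136740z = 4465980.
Substituting P_4: (4644)q + (4456692) = 4465980, so q = 2.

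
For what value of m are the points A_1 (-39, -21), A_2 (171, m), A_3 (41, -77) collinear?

-168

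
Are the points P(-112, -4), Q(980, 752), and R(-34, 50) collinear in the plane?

Yes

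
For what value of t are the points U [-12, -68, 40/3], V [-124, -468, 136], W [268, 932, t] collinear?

-880/3

Direction UV = (-112, -400, 368/3). From the x-coordinate of W, the parameter along the line is τ = (268 − (-12))/(-112) = -5/2.
Then t = 40/3 + (-5/2)·(368/3) = -880/3.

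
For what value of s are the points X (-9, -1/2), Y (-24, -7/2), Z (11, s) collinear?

7/2

The three points are collinear iff det[XY; XZ] = 0.
This determinant is linear in s: (-15)s + (105/2) = 0, so s = 7/2.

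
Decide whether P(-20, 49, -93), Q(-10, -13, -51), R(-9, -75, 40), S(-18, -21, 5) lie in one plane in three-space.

Yes

The four points are coplanar iff the 3×3 determinant with rows PQ, PR, PS is zero.
Rows: (10, -62, 42), (11, -124, 133), (2, -70, 98).
Expanding along the first row: (10)(-2842) − (-62)(812) + (42)(-522) = 0.
Zero determinant ⇒ coplanar.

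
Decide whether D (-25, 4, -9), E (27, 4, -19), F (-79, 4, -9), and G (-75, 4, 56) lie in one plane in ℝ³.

Yes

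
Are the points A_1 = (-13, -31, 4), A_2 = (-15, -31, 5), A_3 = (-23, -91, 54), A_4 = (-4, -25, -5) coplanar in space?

The four points are coplanar iff the 3×3 determinant with rows A_1A_2, A_1A_3, A_1A_4 is zero.
Rows: (-2, 0, 1), (-10, -60, 50), (9, 6, -9).
Expanding along the first row: (-2)(240) − (0)(-360) + (1)(480) = 0.
Zero determinant ⇒ coplanar.

Yes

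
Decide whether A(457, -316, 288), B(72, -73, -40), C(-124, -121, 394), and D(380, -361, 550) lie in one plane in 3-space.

Yes

With A as base: AB = (-385, 243, -328), AC = (-581, 195, 106), AD = (-77, -45, 262).
AC × AD = (55860, 144060, 41160).
AB · (AC × AD) = 0.
The scalar triple product vanishes, so the four points are coplanar.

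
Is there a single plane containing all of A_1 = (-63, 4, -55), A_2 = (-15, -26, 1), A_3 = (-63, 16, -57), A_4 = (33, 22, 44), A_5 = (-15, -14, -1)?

The plane through A_1, A_2, A_3 has normal n = A_1A_2 × A_1A_3 = (-612, 96, 576) and equation n·P = 7260.
Checking the remaining points: n·A_4 = 7260, n·A_5 = 7260.
All equal 7260, so all 5 points lie in one plane.

Yes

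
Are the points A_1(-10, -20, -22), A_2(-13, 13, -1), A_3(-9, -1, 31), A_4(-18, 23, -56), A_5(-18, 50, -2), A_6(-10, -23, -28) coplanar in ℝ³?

The plane through A_1, A_2, A_3 has normal n = A_1A_2 × A_1A_3 = (1350, 180, -90) and equation n·P = -15120.
Checking the remaining points: n·A_4 = -15120, n·A_5 = -15120, n·A_6 = -15120.
All equal -15120, so all 6 points lie in one plane.

Yes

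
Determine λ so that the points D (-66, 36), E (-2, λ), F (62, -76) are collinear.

Collinearity: (E − D) must be parallel to (F − D) = (128, -112).
Cross-multiplying the components: (λ − 36)·(128) = (64)·(-112).
Solving gives λ = -20.

-20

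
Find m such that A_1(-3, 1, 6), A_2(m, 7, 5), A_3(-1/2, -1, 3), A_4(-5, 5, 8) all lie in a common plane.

Normal to plane A_1A_3A_4: n = (8, 1, 6); plane equation n·P = 13.
Requiring n·A_2 = 13: (8)m + (37) = 13.
So m = -3.

-3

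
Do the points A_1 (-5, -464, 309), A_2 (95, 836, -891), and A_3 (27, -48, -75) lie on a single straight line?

Yes

A_1A_2 = (100, 1300, -1200), A_1A_3 = (32, 416, -384).
Each component of A_1A_3 is 8/25 times the corresponding component of A_1A_2, so A_1A_3 = 8/25·A_1A_2 and the points are collinear.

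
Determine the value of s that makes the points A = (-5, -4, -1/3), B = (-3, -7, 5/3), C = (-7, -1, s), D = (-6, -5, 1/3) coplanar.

Normal to plane ABD: n = (0, -10/3, -5); plane equation n·P = 15.
Requiring n·C = 15: (-5)s + (10/3) = 15.
So s = -7/3.

-7/3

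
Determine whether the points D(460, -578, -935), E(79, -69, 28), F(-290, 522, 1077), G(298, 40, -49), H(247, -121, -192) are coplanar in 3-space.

The plane through D, E, F has normal n = DE × DF = (-35192, 44322, -37350) and equation n·P = -6884186.
Checking the remaining points: n·G = -6884186, n·H = -6884186.
All equal -6884186, so all 5 points lie in one plane.

Yes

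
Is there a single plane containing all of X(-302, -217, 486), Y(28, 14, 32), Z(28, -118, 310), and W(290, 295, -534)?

Yes

With X as base: XY = (330, 231, -454), XZ = (330, 99, -176), XW = (592, 512, -1020).
XZ × XW = (-10868, 232408, 110352).
XY · (XZ × XW) = 0.
The scalar triple product vanishes, so the four points are coplanar.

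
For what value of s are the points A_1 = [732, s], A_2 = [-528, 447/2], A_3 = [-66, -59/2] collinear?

-933/2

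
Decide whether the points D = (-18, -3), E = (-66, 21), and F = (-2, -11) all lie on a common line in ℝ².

DE = (-48, 24), DF = (16, -8).
Twice the signed area of △DEF is (-48)(-8) − (24)(16) = 0.
The triangle is degenerate (zero area), so the points are collinear.

Yes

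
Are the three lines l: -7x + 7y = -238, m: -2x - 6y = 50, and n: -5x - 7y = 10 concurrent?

The three lines meet at one point iff the augmented coefficient matrix [aᵢ bᵢ cᵢ] has rank < 3, i.e. its determinant vanishes.
Here the determinant is 168.
Nonzero, so no common point exists.

No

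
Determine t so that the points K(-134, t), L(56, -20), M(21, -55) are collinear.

-210

The three points are collinear iff det[KL; KM] = 0.
This determinant is linear in t: (-35)t + (-7350) = 0, so t = -210.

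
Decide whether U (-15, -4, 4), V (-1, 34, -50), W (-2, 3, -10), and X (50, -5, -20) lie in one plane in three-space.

Yes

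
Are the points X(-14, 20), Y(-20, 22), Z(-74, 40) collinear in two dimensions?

XY = (-6, 2), XZ = (-60, 20).
Twice the signed area of △XYZ is (-6)(20) − (2)(-60) = 0.
The triangle is degenerate (zero area), so the points are collinear.

Yes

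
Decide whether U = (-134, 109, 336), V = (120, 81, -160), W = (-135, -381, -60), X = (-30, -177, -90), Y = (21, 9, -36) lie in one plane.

The plane through U, V, W has normal n = UV × UW = (-231952, 101080, -124488) and equation n·P = 271320.
Checking the remaining points: n·X = 271320, n·Y = 520296.
Since n·Y = 520296 ≠ 271320, Y is off the plane and the points are not all coplanar.

No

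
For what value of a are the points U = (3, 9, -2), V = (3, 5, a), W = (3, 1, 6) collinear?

Collinearity requires UV × UW = 0; each component is linear in a.
The x-component gives (8)a + (-16) = 0, so a = 2.
The remaining components then also vanish.

2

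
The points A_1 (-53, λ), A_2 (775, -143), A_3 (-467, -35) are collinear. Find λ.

The three points are collinear iff det[A_1A_2; A_1A_3] = 0.
This determinant is linear in λ: (-1242)λ + (-88182) = 0, so λ = -71.

-71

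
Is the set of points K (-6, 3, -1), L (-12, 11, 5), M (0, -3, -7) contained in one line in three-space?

No

KL = (-6, 8, 6), KM = (6, -6, -6).
Comparing components 2 and 3: (8)(-6) − (6)(-6) = -12 ≠ 0, so KL and KM are not parallel and the points are not collinear.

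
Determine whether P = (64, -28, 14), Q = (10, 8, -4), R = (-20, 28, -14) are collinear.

PQ = (-54, 36, -18), PR = (-84, 56, -28).
PQ × PR = (0, 0, 0).
The cross product vanishes, so the three points are collinear.

Yes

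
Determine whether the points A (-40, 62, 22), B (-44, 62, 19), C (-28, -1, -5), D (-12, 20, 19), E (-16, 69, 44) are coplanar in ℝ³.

The plane through A, B, C has normal n = AB × AC = (-189, -144, 252) and equation n·P = 4176.
Checking the remaining points: n·D = 4176, n·E = 4176.
All equal 4176, so all 5 points lie in one plane.

Yes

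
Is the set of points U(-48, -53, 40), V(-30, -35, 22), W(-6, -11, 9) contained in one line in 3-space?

UV = (18, 18, -18), UW = (42, 42, -31).
UV × UW = (198, -198, 0).
The cross product is nonzero, so the points do not lie on one line.

No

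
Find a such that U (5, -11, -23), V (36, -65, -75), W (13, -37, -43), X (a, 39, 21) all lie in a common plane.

-18

Normal to plane UVW: n = (-272, 204, -374); plane equation n·P = 4998.
Requiring n·X = 4998: (-272)a + (102) = 4998.
So a = -18.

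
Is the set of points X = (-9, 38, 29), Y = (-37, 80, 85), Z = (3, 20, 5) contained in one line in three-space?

Yes

XY = (-28, 42, 56), XZ = (12, -18, -24).
Each component of XZ is -3/7 times the corresponding component of XY, so XZ = -3/7·XY and the points are collinear.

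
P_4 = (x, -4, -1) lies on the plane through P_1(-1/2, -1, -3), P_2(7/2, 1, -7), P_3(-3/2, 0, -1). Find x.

The plane through P_1, P_2, P_3 has equation 8x − 4y + 6z = -18.
Substituting P_4: (8)x + (10) = -18, so x = -7/2.

-7/2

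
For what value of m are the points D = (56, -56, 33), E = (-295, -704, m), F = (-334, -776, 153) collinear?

141

Collinearity requires DE × DF = 0; each component is linear in m.
The x-component gives (720)m + (-101520) = 0, so m = 141.
The remaining components then also vanish.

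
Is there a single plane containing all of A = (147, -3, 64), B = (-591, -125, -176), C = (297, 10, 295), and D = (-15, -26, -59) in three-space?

No

A normal to the plane through A, B, C is n = AB × AC = (-25062, 134478, 8706).
The plane has equation n·P = -3530364. For D: n·D = -3634152.
-3634152 ≠ -3530364, so D is off the plane.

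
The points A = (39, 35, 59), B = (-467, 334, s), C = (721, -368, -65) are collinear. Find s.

151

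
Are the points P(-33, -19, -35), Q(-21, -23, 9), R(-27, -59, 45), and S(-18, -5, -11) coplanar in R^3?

No

With P as base: PQ = (12, -4, 44), PR = (6, -40, 80), PS = (15, 14, 24).
PR × PS = (-2080, 1056, 684).
PQ · (PR × PS) = 912.
Since 912 ≠ 0, the four points are not coplanar.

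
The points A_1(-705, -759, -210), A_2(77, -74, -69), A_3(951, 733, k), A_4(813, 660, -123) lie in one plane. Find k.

2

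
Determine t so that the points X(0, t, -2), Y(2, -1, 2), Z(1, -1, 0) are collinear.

-1

Direction YZ = (-1, 0, -2). From the x-coordinate of X, the parameter along the line is τ = (0 − 2)/(-1) = 2.
Then t = (-1) + 2·(0) = -1.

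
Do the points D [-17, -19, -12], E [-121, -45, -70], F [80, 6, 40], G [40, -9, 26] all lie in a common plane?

A normal to the plane through D, E, F is n = DE × DF = (98, -218, -78).
The plane has equation n·P = 3412. For G: n·G = 3854.
3854 ≠ 3412, so G is off the plane.

No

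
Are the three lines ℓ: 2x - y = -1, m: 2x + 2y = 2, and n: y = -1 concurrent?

No

Intersecting ℓ and m: solving the 2×2 system gives (x, y) = (0, 1).
Substitute into n: (0)(0) + (1)(1) = 1.
But n requires -1 ≠ 1, so the three lines have no common point.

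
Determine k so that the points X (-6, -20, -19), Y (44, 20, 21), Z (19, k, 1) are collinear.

0

Direction XY = (50, 40, 40). From the x-coordinate of Z, the parameter along the line is τ = (19 − (-6))/50 = 1/2.
Then k = (-20) + 1/2·(40) = 0.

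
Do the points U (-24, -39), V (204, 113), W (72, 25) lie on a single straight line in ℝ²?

Yes

UV = (228, 152), UW = (96, 64).
Checking proportionality: UW = 8/19·UV, so the vectors are parallel and the points are collinear.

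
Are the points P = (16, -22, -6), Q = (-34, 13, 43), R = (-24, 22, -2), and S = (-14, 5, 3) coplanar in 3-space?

No

The four points are coplanar iff the 3×3 determinant with rows PQ, PR, PS is zero.
Rows: (-50, 35, 49), (-40, 44, 4), (-30, 27, 9).
Expanding along the first row: (-50)(288) − (35)(-240) + (49)(240) = 5760.
Nonzero ⇒ not coplanar.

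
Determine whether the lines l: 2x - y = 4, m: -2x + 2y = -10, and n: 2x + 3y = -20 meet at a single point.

Yes

Intersecting l and m: solving the 2×2 system gives (x, y) = (-1, -6).
Substitute into n: (2)(-1) + (3)(-6) = -20.
This equals -20, so (-1, -6) lies on all three lines and they are concurrent.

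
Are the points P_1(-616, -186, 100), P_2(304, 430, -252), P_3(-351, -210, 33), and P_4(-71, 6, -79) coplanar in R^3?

Yes

A normal to the plane through P_1, P_2, P_3 is n = P_1P_2 × P_1P_3 = (-49720, -31640, -185320).
The plane has equation n·P = 17980560. For P_4: n·P_4 = 17980560.
Equal, so P_4 lies in the plane and all four are coplanar.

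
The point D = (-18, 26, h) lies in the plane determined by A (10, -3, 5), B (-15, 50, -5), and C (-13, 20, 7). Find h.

7

A normal to the plane is n = AB × AC = (336, 280, 644).
D lies in the plane iff n · AD = 0.
This gives (644)h + (-4508) = 0, so h = 7.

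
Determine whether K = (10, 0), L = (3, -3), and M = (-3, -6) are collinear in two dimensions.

KL = (-7, -3), KM = (-13, -6).
Twice the signed area of △KLM is (-7)(-6) − (-3)(-13) = 3.
The area is nonzero, so the three points are not collinear.

No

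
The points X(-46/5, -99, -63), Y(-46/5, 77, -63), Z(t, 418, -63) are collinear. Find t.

-46/5

Direction XY = (0, 176, 0). From the y-coordinate of Z, the parameter along the line is τ = (418 − (-99))/176 = 47/16.
Then t = (-46/5) + 47/16·(0) = -46/5.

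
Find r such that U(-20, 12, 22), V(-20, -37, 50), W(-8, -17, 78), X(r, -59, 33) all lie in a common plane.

Normal to plane UVW: n = (-1932, 336, 588); plane equation n·P = 55608.
Requiring n·X = 55608: (-1932)r + (-420) = 55608.
So r = -29.

-29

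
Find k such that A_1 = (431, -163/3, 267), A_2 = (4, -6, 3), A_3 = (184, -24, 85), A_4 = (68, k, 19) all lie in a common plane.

The points are coplanar iff A_1A_2 · (A_1A_3 × A_1A_4) = 0.
Expanding, this is linear in k: (-12506)k + (-425204/3) = 0.
So k = -34/3.

-34/3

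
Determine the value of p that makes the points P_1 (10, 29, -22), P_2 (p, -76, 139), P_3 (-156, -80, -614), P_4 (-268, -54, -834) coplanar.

157

Normal to plane P_1P_3P_4: n = (39372, 29784, -16524); plane equation n·P = 1620984.
Requiring n·P_2 = 1620984: (39372)p + (-4560420) = 1620984.
So p = 157.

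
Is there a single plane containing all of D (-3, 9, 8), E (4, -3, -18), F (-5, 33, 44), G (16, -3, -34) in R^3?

With D as base: DE = (7, -12, -26), DF = (-2, 24, 36), DG = (19, -12, -42).
DF × DG = (-576, 600, -432).
DE · (DF × DG) = 0.
The scalar triple product vanishes, so the four points are coplanar.

Yes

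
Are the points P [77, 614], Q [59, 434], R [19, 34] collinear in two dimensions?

Yes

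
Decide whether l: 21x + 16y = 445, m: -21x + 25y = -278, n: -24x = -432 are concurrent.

Intersecting l and m: solving the 2×2 system gives (x, y) = (5191/287, 167/41).
Substitute into n: (-24)(5191/287) + (0)(167/41) = -124584/287.
But n requires -432 ≠ -124584/287, so the three lines have no common point.

No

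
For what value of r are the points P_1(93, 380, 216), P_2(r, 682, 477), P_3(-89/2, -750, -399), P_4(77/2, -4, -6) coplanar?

375/2

Coplanarity ⇔ det[P_1P_2; P_1P_3; P_1P_4] = 0.
Expanding, this is linear in r: (14700)r + (-2756250) = 0.
So r = 375/2.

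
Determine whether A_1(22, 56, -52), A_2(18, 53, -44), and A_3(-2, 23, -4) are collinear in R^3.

No

A_1A_2 = (-4, -3, 8), A_1A_3 = (-24, -33, 48).
A_1A_2 × A_1A_3 = (120, 0, 60).
The cross product is nonzero, so the points do not lie on one line.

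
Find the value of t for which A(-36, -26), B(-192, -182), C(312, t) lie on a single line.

322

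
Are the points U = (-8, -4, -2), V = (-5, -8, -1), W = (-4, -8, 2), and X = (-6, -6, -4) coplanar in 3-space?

The four points are coplanar iff the 3×3 determinant with rows UV, UW, UX is zero.
Rows: (3, -4, 1), (4, -4, 4), (2, -2, -2).
Expanding along the first row: (3)(16) − (-4)(-16) + (1)(0) = -16.
Nonzero ⇒ not coplanar.

No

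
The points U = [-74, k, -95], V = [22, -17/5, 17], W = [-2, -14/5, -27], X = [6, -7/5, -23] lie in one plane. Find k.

Coplanarity ⇔ det[UV; UW; UX] = 0.
Expanding, this is linear in k: (256)k + (13568/5) = 0.
So k = -53/5.

-53/5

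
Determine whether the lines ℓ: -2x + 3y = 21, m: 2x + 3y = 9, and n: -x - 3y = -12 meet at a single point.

Yes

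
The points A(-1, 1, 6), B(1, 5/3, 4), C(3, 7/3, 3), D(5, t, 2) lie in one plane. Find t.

3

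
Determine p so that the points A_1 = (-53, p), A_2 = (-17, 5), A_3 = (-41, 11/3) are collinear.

The three points are collinear iff det[A_1A_2; A_1A_3] = 0.
This determinant is linear in p: (-24)p + (72) = 0, so p = 3.

3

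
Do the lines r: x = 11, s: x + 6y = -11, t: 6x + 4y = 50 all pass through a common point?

No

Intersecting r and s: solving the 2×2 system gives (x, y) = (11, -11/3).
Substitute into t: (6)(11) + (4)(-11/3) = 154/3.
But t requires 50 ≠ 154/3, so the three lines have no common point.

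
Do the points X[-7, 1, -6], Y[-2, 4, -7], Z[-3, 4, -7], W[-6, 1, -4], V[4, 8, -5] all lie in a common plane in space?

No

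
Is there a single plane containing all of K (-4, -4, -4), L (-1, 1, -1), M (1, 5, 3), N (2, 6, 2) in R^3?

Yes

A normal to the plane through K, L, M is n = KL × KM = (8, -6, 2).
The plane has equation n·P = -16. For N: n·N = -16.
Equal, so N lies in the plane and all four are coplanar.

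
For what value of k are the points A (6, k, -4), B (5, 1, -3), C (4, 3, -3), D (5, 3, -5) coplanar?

The points are coplanar iff AB · (AC × AD) = 0.
Expanding, this is linear in k: (2)k + (0) = 0.
So k = 0.

0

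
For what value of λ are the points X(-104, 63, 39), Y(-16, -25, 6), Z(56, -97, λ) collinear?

Collinearity requires XY × XZ = 0; each component is linear in λ.
The x-component gives (-88)λ + (-1848) = 0, so λ = -21.
The remaining components then also vanish.

-21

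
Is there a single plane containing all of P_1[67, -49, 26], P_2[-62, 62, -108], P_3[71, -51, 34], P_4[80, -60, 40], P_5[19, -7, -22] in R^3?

The plane through P_1, P_2, P_3 has normal n = P_1P_2 × P_1P_3 = (620, 496, -186) and equation n·P = 12400.
Checking the remaining points: n·P_4 = 12400, n·P_5 = 12400.
All equal 12400, so all 5 points lie in one plane.

Yes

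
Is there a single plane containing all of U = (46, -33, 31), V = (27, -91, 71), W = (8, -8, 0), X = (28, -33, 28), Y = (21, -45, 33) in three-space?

The plane through U, V, W has normal n = UV × UW = (798, -2109, -2679) and equation n·P = 23256.
Checking the remaining points: n·X = 16929, n·Y = 23256.
Since n·X = 16929 ≠ 23256, X is off the plane and the points are not all coplanar.

No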